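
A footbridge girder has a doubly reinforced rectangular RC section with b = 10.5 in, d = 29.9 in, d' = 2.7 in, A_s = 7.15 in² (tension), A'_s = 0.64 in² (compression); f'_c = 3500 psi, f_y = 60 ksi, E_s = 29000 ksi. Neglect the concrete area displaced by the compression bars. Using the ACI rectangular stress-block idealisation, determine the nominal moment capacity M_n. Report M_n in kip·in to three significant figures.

M_n ≈ 10300 kip·in

Assume both steels yield.
a = (A_s − A'_s) f_y/(0.85 f'_c b) = (7.15 − 0.64) × 60/(0.85 × 3.5 × 10.5) = 12.504 in.
c = a/β₁ = 12.504/0.85 = 14.711 in; ε'_s = 0.003(c − d')/c = 0.0024 ≥ ε_y = 0.0021, so the compression steel yields.
M_n = (A_s − A'_s) f_y (d − a/2) + A'_s f_y (d − d') = 390.6 × (29.9 − 6.252) + 38.4 × (29.9 − 2.7) = 9236.9 + 1044.5 = 10281.4 kip·in.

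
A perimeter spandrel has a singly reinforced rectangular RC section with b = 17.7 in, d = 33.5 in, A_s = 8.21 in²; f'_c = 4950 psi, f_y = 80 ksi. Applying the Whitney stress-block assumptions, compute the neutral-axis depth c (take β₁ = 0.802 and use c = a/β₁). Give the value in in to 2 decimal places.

c ≈ 11.00 in

T = A_s f_y = 8.21 × 80 = 656.8 kips.
a = T/(0.85 f'_c b) = 656.8/(0.85 × 4.95 × 17.7) = 8.8193 in.
With β₁ = 0.802, c = a/β₁ = 8.8193/0.802 = 11.00 in.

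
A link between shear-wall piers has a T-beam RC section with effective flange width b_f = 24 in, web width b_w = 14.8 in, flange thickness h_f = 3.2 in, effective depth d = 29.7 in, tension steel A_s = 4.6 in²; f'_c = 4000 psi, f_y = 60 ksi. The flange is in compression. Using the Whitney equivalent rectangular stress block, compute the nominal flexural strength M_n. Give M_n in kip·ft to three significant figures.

M_n ≈ 644 kip·ft

Tension: T = A_s f_y = 4.6 × 60 = 276 kips.
Try a within the flange: a = T/(0.85 f'_c b_f) = 276/(0.85 × 4 × 24) = 3.382 in.
a = 3.382 > h_f = 3.2 in: the block extends into the web. Split into flange-overhang and web parts.
C_f = 0.85 f'_c (b_f − b_w) h_f = 0.85 × 4 × (24 − 14.8) × 3.2 = 100.1 kips.
Remaining web compression depth: a_w = (T − C_f)/(0.85 f'_c b_w) = (276 − 100.1)/(0.85 × 4 × 14.8) = 3.496 in.
M_n = C_f(d − h_f/2) + (T − C_f)(d − a_w/2) = 100.1 × (29.7 − 1.6) + 175.9 × (29.7 − 1.748) = 2812.8 + 4916.8 = 7729.6 kip·in.
M_n = 7729.6/12 = 644.13 kip·ft.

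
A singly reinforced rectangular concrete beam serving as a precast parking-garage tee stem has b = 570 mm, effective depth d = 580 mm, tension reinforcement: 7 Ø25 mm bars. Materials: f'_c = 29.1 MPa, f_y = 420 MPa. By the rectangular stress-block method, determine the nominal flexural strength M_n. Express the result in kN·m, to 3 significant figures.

M_n ≈ 763 kN·m

A_s = 7 × 491 = 3437 mm².
T = A_s f_y = 3437 × 420 = 1443540 N = 1443.54 kN.
From C = T: a = T/(0.85 f'_c b) = 1443540/(0.85 × 29.1 × 570) = 102.39 mm.
M_n = T(d − a/2) = 1443.54 kN × (580 − 51.195) mm = 763.35 kN·m.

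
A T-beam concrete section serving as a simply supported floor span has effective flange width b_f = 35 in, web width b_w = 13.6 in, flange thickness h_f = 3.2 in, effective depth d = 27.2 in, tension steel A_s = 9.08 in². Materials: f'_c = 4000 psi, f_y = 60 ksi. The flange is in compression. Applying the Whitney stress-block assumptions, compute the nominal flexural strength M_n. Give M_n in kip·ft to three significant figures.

M_n ≈ 1120 kip·ft

Tension: T = A_s f_y = 9.08 × 60 = 544.8 kips.
Try a within the flange: a = T/(0.85 f'_c b_f) = 544.8/(0.85 × 4 × 35) = 4.578 in.
a = 4.578 > h_f = 3.2 in: the block extends into the web. Split into flange-overhang and web parts.
C_f = 0.85 f'_c (b_f − b_w) h_f = 0.85 × 4 × (35 − 13.6) × 3.2 = 232.8 kips.
Remaining web compression depth: a_w = (T − C_f)/(0.85 f'_c b_w) = (544.8 − 232.8)/(0.85 × 4 × 13.6) = 6.747 in.
M_n = C_f(d − h_f/2) + (T − C_f)(d − a_w/2) = 232.8 × (27.2 − 1.6) + 312 × (27.2 − 3.3735) = 5959.7 + 7433.9 = 13393.6 kip·in.
M_n = 13393.6/12 = 1116.13 kip·ft.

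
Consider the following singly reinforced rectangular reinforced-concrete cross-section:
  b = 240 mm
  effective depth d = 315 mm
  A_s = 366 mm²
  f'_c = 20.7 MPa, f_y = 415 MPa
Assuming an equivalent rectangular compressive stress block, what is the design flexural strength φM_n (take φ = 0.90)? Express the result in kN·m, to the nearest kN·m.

T = A_s f_y = 366 × 415 = 151890 N = 151.89 kN.
From C = T: a = T/(0.85 f'_c b) = 151890/(0.85 × 20.7 × 240) = 35.97 mm.
M_n = T(d − a/2) = 151.89 kN × (315 − 17.985) mm = 45.11 kN·m.
φM_n = 0.90 × 45.11 = 40.60 kN·m.

φM_n ≈ 41 kN·m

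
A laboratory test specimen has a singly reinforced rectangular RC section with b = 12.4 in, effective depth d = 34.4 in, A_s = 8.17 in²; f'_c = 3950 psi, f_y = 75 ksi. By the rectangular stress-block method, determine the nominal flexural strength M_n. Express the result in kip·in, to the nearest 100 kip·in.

M_n ≈ 16600 kip·in

T = A_s f_y = 8.17 × 75 = 612.75 kips.
a = T/(0.85 f'_c b) = 612.75/(0.85 × 3.95 × 12.4) = 14.718 in.
M_n = T(d − a/2) = 612.75 × (34.4 − 7.359) = 16569.4 kip·in.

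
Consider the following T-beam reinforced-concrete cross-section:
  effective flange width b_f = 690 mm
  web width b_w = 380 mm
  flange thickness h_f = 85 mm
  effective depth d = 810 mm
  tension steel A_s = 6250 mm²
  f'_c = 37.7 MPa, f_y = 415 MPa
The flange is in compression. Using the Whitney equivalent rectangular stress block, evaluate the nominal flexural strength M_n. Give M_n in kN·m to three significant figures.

M_n ≈ 1940 kN·m

Tension: T = A_s f_y = 6250 × 415 = 2593750 N.
Try a within the flange: a = T/(0.85 f'_c b_f) = 2593750/(0.85 × 37.7 × 690) = 117.31 mm.
a = 117.31 > h_f = 85 mm: the block extends into the web. Split into flange-overhang and web parts.
C_f = 0.85 f'_c (b_f − b_w) h_f = 0.85 × 37.7 × (690 − 380) × 85 = 844386 N.
Remaining web compression depth: a_w = (T − C_f)/(0.85 f'_c b_w) = (2593750 − 844386)/(0.85 × 37.7 × 380) = 143.66 mm.
M_n = C_f(d − h_f/2) + (T − C_f)(d − a_w/2) = 844386 × (810 − 42.5) + 1749364 × (810 − 71.83) = 648.07 + 1291.33 = 1939.40 × 10⁶ N·mm.
M_n = 1939.40 kN·m.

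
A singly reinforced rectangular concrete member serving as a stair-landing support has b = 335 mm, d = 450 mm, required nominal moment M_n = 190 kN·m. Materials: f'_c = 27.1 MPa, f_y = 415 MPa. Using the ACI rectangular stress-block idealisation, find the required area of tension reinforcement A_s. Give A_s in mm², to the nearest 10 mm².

A_s ≈ 1090 mm²

With M_n = 0.85 f'_c a b (d − a/2), solve the quadratic for a:
a = d − √(d² − 2M_n/(0.85 f'_c b)) = 450 − √(450² − 2 × 190×10⁶/(0.85 × 27.1 × 335)) = 58.52 mm.
A_s = 0.85 f'_c a b / f_y = 0.85 × 27.1 × 58.52 × 335 / 415 = 1088.2 mm².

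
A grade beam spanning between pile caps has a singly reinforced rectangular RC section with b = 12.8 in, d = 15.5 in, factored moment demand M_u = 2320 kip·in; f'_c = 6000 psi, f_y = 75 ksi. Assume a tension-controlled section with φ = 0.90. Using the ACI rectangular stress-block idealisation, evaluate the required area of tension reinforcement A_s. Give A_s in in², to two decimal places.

A_s ≈ 2.44 in²

M_n = M_u/φ = 2320/0.90 = 2577.78 kip·in.
From M_n = 0.85 f'_c a b (d − a/2):
a = d − √(d² − 2M_n/(0.85 f'_c b)) = 15.5 − √(15.5² − 2 × 2577.78/(0.85 × 6 × 12.8)) = 2.801 in.
A_s = 0.85 f'_c a b / f_y = 0.85 × 6 × 2.801 × 12.8 / 75 = 2.438 in².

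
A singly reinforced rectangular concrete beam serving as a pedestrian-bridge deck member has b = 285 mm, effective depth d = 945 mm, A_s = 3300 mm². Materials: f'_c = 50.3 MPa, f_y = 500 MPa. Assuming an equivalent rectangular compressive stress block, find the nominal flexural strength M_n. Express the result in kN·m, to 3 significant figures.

M_n ≈ 1450 kN·m

T = A_s f_y = 3300 × 500 = 1650000 N = 1650 kN.
From C = T: a = T/(0.85 f'_c b) = 1650000/(0.85 × 50.3 × 285) = 135.41 mm.
M_n = T(d − a/2) = 1650 kN × (945 − 67.705) mm = 1447.54 kN·m.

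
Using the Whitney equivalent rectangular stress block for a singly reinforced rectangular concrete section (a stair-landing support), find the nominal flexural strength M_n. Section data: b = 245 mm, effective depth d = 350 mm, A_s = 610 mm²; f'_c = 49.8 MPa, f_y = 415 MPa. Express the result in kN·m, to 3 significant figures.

M_n ≈ 85.5 kN·m

T = A_s f_y = 610 × 415 = 253150 N = 253.15 kN.
From C = T: a = T/(0.85 f'_c b) = 253150/(0.85 × 49.8 × 245) = 24.41 mm.
M_n = T(d − a/2) = 253.15 kN × (350 − 12.205) mm = 85.51 kN·m.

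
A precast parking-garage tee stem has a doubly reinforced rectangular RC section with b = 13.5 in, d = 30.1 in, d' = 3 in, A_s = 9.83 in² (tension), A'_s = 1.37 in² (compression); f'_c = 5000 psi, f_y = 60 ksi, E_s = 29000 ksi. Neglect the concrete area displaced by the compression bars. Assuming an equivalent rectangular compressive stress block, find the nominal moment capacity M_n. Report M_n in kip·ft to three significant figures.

Assume both steels yield.
a = (A_s − A'_s) f_y/(0.85 f'_c b) = (9.83 − 1.37) × 60/(0.85 × 5 × 13.5) = 8.847 in.
c = a/β₁ = 8.847/0.8 = 11.059 in; ε'_s = 0.003(c − d')/c = 0.0022 ≥ ε_y = 0.0021, so the compression steel yields.
M_n = (A_s − A'_s) f_y (d − a/2) + A'_s f_y (d − d') = 507.6 × (30.1 − 4.4235) + 82.2 × (30.1 − 3) = 13033.4 + 2227.6 = 15261.0 kip·in = 15261.0/12 = 1271.75 kip·ft.

M_n ≈ 1270 kip·ft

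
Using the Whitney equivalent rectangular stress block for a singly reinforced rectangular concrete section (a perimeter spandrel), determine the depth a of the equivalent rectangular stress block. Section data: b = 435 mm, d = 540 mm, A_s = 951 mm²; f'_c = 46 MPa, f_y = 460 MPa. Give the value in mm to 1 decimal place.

T = A_s f_y = 951 × 460 = 437460 N = 437.46 kN.
Setting C = 0.85 f'_c a b equal to T: a = 437460/(0.85 × 46 × 435) = 25.7 mm.

a ≈ 25.7 mm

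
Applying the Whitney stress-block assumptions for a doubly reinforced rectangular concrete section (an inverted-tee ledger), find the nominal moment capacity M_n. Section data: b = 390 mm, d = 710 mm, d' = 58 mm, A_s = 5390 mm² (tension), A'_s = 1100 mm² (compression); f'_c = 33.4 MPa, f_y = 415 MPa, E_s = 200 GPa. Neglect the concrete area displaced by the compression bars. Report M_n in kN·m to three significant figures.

Assume both tension and compression steel yield.
Net tension couple steel: A_s − A'_s = 4290 mm².
a = (A_s − A'_s) f_y / (0.85 f'_c b) = 1780350/(0.85 × 33.4 × 390) = 160.80 mm.
c = a/β₁ = 160.80/0.811 = 198.27 mm; ε'_s = 0.003(c − d')/c = 0.0021 ≥ f_y/E_s = 0.0021, so compression steel does yield.
M_n = (A_s − A'_s) f_y (d − a/2) + A'_s f_y (d − d') = [1780350 × (710 − 80.4) + 456500 × (710 − 58)] × 10⁻⁶ = 1120.91 + 297.64 = 1418.55 kN·m.

M_n ≈ 1420 kN·m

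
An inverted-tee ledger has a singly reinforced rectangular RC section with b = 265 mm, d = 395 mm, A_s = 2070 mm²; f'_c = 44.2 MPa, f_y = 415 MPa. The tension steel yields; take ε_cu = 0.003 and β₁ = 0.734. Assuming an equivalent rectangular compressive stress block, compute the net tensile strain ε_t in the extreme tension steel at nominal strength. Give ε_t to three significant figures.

a = A_s f_y/(0.85 f'_c b) = 86.28 mm.
β₁ = 0.734, so c = a/β₁ = 86.28/0.734 = 117.55 mm.
From the linear strain diagram with ε_cu = 0.003: ε_t = 0.003 (d − c)/c = 0.003 × (395 − 117.55)/117.55 = 0.00708.
Since ε_t ≥ 0.005, the section is tension-controlled.

ε_t ≈ 0.00708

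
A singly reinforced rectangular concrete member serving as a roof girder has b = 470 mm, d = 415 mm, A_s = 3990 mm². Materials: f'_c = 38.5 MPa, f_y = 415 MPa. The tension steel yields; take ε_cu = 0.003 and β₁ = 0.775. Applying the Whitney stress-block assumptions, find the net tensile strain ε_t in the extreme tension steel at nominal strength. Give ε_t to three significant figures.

ε_t ≈ 0.00596

a = A_s f_y/(0.85 f'_c b) = 107.66 mm.
β₁ = 0.775, so c = a/β₁ = 107.66/0.775 = 138.92 mm.
From the linear strain diagram with ε_cu = 0.003: ε_t = 0.003 (d − c)/c = 0.003 × (415 − 138.92)/138.92 = 0.00596.
Since ε_t ≥ 0.005, the section is tension-controlled.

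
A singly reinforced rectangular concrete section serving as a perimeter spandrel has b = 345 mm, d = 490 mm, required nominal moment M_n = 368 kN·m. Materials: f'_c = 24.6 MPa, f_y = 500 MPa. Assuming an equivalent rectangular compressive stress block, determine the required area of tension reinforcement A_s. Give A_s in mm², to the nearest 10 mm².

With M_n = 0.85 f'_c a b (d − a/2), solve the quadratic for a:
a = d − √(d² − 2M_n/(0.85 f'_c b)) = 490 − √(490² − 2 × 368×10⁶/(0.85 × 24.6 × 345)) = 118.41 mm.
A_s = 0.85 f'_c a b / f_y = 0.85 × 24.6 × 118.41 × 345 / 500 = 1708.4 mm².

A_s ≈ 1710 mm²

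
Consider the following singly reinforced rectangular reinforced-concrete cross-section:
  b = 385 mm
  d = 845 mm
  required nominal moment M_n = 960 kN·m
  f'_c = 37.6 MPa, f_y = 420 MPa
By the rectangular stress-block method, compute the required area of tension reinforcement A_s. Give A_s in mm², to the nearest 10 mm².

A_s ≈ 2870 mm²

With M_n = 0.85 f'_c a b (d − a/2), solve the quadratic for a:
a = d − √(d² − 2M_n/(0.85 f'_c b)) = 845 − √(845² − 2 × 960×10⁶/(0.85 × 37.6 × 385)) = 98.02 mm.
A_s = 0.85 f'_c a b / f_y = 0.85 × 37.6 × 98.02 × 385 / 420 = 2871.7 mm².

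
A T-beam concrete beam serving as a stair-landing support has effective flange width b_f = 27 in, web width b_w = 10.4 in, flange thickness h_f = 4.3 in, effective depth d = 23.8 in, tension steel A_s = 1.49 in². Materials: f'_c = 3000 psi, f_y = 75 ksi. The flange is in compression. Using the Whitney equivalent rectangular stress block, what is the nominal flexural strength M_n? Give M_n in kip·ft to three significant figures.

M_n ≈ 214 kip·ft

Tension: T = A_s f_y = 1.49 × 75 = 111.75 kips.
Try a within the flange: a = T/(0.85 f'_c b_f) = 111.75/(0.85 × 3 × 27) = 1.623 in.
Since a = 1.623 ≤ h_f = 4.3 in, the stress block lies entirely in the flange; analyse as a rectangular beam of width b_f.
M_n = T(d − a/2) = 111.75 × (23.8 − 0.8115) = 2569.0 kip·in.
M_n = 2569.0/12 = 214.08 kip·ft.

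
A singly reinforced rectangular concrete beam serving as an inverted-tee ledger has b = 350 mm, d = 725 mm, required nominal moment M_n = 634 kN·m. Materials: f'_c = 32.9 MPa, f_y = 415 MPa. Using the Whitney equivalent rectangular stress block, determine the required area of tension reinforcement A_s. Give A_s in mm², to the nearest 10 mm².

A_s ≈ 2260 mm²

With M_n = 0.85 f'_c a b (d − a/2), solve the quadratic for a:
a = d − √(d² − 2M_n/(0.85 f'_c b)) = 725 − √(725² − 2 × 634×10⁶/(0.85 × 32.9 × 350)) = 95.65 mm.
A_s = 0.85 f'_c a b / f_y = 0.85 × 32.9 × 95.65 × 350 / 415 = 2255.9 mm².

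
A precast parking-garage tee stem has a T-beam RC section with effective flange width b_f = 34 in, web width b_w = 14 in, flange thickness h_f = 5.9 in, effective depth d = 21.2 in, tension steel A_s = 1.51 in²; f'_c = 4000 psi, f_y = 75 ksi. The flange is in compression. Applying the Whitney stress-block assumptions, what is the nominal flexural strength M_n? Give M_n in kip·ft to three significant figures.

Tension: T = A_s f_y = 1.51 × 75 = 113.25 kips.
Try a within the flange: a = T/(0.85 f'_c b_f) = 113.25/(0.85 × 4 × 34) = 0.980 in.
Since a = 0.980 ≤ h_f = 5.9 in, the stress block lies entirely in the flange; analyse as a rectangular beam of width b_f.
M_n = T(d − a/2) = 113.25 × (21.2 − 0.49) = 2345.4 kip·in.
M_n = 2345.4/12 = 195.45 kip·ft.

M_n ≈ 195 kip·ft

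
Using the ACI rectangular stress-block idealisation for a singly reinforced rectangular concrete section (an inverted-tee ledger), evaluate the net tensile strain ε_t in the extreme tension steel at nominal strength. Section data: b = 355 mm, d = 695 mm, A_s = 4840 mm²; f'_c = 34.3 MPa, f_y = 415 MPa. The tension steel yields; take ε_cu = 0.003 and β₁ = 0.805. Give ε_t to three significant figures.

ε_t ≈ 0.00565

a = A_s f_y/(0.85 f'_c b) = 194.07 mm.
β₁ = 0.805, so c = a/β₁ = 194.07/0.805 = 241.08 mm.
From the linear strain diagram with ε_cu = 0.003: ε_t = 0.003 (d − c)/c = 0.003 × (695 − 241.08)/241.08 = 0.00565.
Since ε_t ≥ 0.005, the section is tension-controlled.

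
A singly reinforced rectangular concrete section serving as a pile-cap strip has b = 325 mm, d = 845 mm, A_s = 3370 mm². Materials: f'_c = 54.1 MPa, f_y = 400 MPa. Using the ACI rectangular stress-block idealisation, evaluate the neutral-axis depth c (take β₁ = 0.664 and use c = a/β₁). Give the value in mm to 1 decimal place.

c ≈ 135.8 mm

T = A_s f_y = 3370 × 400 = 1348000 N = 1348 kN.
Setting C = 0.85 f'_c a b equal to T: a = 1348000/(0.85 × 54.1 × 325) = 90.197 mm.
With β₁ = 0.664, c = a/β₁ = 90.197/0.664 = 135.8 mm.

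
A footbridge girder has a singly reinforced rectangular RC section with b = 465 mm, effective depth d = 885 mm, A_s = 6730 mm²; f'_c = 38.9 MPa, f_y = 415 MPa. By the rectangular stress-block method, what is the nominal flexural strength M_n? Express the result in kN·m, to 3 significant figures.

M_n ≈ 2220 kN·m

T = A_s f_y = 6730 × 415 = 2792950 N = 2792.95 kN.
From C = T: a = T/(0.85 f'_c b) = 2792950/(0.85 × 38.9 × 465) = 181.65 mm.
M_n = T(d − a/2) = 2792.95 kN × (885 − 90.825) mm = 2218.09 kN·m.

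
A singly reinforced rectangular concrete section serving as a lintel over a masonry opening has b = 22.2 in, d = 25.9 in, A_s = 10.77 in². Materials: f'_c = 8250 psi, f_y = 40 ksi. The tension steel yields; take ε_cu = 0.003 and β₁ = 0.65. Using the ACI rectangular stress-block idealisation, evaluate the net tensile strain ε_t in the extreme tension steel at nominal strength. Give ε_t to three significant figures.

a = A_s f_y/(0.85 f'_c b) = 2.767 in.
β₁ = 0.65, so c = a/β₁ = 2.767/0.65 = 4.257 in.
From the linear strain diagram with ε_cu = 0.003: ε_t = 0.003 (d − c)/c = 0.003 × (25.9 − 4.257)/4.257 = 0.0153.
Since ε_t ≥ 0.005, the section is tension-controlled.

ε_t ≈ 0.0153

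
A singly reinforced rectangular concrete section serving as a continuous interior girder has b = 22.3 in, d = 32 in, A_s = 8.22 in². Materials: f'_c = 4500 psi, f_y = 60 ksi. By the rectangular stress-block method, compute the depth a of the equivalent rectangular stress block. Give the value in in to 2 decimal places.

a ≈ 5.78 in

T = A_s f_y = 8.22 × 60 = 493.2 kips.
a = T/(0.85 f'_c b) = 493.2/(0.85 × 4.5 × 22.3) = 5.78 in.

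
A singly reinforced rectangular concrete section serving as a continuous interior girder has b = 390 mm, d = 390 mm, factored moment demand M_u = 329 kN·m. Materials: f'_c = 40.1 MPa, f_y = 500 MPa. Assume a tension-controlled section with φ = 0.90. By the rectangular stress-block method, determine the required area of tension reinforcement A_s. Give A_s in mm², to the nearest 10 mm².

A_s ≈ 2080 mm²

M_n = M_u/φ = 329/0.90 = 365.556 kN·m.
With M_n = 0.85 f'_c a b (d − a/2), solve the quadratic for a:
a = d − √(d² − 2M_n/(0.85 f'_c b)) = 390 − √(390² − 2 × 365.556×10⁶/(0.85 × 40.1 × 390)) = 78.39 mm.
A_s = 0.85 f'_c a b / f_y = 0.85 × 40.1 × 78.39 × 390 / 500 = 2084.1 mm².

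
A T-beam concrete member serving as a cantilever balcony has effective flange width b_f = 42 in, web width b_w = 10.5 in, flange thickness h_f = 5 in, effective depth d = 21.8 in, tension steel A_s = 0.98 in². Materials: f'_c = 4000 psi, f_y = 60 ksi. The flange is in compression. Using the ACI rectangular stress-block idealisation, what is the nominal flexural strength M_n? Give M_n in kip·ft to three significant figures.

M_n ≈ 106 kip·ft

Tension: T = A_s f_y = 0.98 × 60 = 58.8 kips.
Try a within the flange: a = T/(0.85 f'_c b_f) = 58.8/(0.85 × 4 × 42) = 0.412 in.
Since a = 0.412 ≤ h_f = 5 in, the stress block lies entirely in the flange; analyse as a rectangular beam of width b_f.
M_n = T(d − a/2) = 58.8 × (21.8 − 0.206) = 1269.7 kip·in.
M_n = 1269.7/12 = 105.81 kip·ft.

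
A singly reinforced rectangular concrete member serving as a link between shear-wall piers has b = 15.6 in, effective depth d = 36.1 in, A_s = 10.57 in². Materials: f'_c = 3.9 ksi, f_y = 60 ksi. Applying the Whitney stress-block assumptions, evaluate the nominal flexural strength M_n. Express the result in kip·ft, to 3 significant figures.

T = A_s f_y = 10.57 × 60 = 634.2 kips.
a = T/(0.85 f'_c b) = 634.2/(0.85 × 3.9 × 15.6) = 12.264 in.
M_n = T(d − a/2) = 634.2 × (36.1 − 6.132) = 19005.7 kip·in = 19005.7/12 = 1583.81 kip·ft.

M_n ≈ 1580 kip·ft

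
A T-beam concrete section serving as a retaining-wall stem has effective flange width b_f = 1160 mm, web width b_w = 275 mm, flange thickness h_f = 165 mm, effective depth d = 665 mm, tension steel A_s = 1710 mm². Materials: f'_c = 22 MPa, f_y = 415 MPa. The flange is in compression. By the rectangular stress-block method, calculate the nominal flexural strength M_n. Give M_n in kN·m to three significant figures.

M_n ≈ 460 kN·m

Tension: T = A_s f_y = 1710 × 415 = 709650 N.
Try a within the flange: a = T/(0.85 f'_c b_f) = 709650/(0.85 × 22 × 1160) = 32.71 mm.
Since a = 32.71 ≤ h_f = 165 mm, the stress block lies entirely in the flange; analyse as a rectangular beam of width b_f.
M_n = T(d − a/2) = 709650 × (665 − 16.355) = 460.31 × 10⁶ N·mm.
M_n = 460.31 kN·m.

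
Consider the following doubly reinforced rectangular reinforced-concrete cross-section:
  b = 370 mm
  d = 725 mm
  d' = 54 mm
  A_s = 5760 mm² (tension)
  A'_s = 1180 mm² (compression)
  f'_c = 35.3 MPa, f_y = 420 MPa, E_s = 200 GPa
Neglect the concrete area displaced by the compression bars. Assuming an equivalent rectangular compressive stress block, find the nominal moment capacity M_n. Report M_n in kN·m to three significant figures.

Assume both tension and compression steel yield.
Net tension couple steel: A_s − A'_s = 4580 mm².
a = (A_s − A'_s) f_y / (0.85 f'_c b) = 1923600/(0.85 × 35.3 × 370) = 173.27 mm.
c = a/β₁ = 173.27/0.798 = 217.13 mm; ε'_s = 0.003(c − d')/c = 0.0023 ≥ f_y/E_s = 0.0021, so compression steel does yield.
M_n = (A_s − A'_s) f_y (d − a/2) + A'_s f_y (d − d') = [1923600 × (725 − 86.635) + 495600 × (725 − 54)] × 10⁻⁶ = 1227.96 + 332.55 = 1560.51 kN·m.

M_n ≈ 1560 kN·m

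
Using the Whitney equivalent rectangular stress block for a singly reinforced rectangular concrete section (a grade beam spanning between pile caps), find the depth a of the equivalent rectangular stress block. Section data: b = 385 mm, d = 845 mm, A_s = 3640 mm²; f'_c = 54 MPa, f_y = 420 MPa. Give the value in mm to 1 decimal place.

a ≈ 86.5 mm

T = A_s f_y = 3640 × 420 = 1528800 N = 1528.8 kN.
Setting C = 0.85 f'_c a b equal to T: a = 1528800/(0.85 × 54 × 385) = 86.5 mm.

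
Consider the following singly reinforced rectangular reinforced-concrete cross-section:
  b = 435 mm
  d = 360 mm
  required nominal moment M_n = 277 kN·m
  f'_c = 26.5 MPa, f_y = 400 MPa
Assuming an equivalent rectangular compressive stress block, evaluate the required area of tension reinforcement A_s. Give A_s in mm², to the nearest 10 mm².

With M_n = 0.85 f'_c a b (d − a/2), solve the quadratic for a:
a = d − √(d² − 2M_n/(0.85 f'_c b)) = 360 − √(360² − 2 × 277×10⁶/(0.85 × 26.5 × 435)) = 89.70 mm.
A_s = 0.85 f'_c a b / f_y = 0.85 × 26.5 × 89.70 × 435 / 400 = 2197.3 mm².

A_s ≈ 2200 mm²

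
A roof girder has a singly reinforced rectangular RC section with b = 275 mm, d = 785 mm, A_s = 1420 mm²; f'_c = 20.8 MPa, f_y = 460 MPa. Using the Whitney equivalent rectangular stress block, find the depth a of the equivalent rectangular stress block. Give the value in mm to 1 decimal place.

a ≈ 134.3 mm

T = A_s f_y = 1420 × 460 = 653200 N = 653.2 kN.
Setting C = 0.85 f'_c a b equal to T: a = 653200/(0.85 × 20.8 × 275) = 134.3 mm.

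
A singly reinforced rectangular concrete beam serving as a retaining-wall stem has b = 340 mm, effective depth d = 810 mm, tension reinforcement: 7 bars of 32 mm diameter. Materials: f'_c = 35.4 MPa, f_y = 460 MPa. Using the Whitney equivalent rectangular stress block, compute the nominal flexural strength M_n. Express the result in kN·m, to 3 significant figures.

M_n ≈ 1770 kN·m

A_s = 7 × 804 = 5628 mm².
T = A_s f_y = 5628 × 460 = 2588880 N = 2588.88 kN.
From C = T: a = T/(0.85 f'_c b) = 2588880/(0.85 × 35.4 × 340) = 253.05 mm.
M_n = T(d − a/2) = 2588.88 kN × (810 − 126.525) mm = 1769.43 kN·m.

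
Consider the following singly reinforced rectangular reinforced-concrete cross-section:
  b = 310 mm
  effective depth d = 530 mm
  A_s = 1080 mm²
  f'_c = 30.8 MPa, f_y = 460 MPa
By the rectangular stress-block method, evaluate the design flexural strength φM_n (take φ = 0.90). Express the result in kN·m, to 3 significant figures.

φM_n ≈ 223 kN·m

T = A_s f_y = 1080 × 460 = 496800 N = 496.8 kN.
From C = T: a = T/(0.85 f'_c b) = 496800/(0.85 × 30.8 × 310) = 61.21 mm.
M_n = T(d − a/2) = 496.8 kN × (530 − 30.605) mm = 248.10 kN·m.
φM_n = 0.90 × 248.10 = 223.29 kN·m.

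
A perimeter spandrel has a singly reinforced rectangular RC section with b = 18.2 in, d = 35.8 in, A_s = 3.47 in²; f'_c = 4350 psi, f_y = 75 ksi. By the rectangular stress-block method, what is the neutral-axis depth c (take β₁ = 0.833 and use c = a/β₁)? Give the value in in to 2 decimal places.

T = A_s f_y = 3.47 × 75 = 260.25 kips.
a = T/(0.85 f'_c b) = 260.25/(0.85 × 4.35 × 18.2) = 3.8673 in.
With β₁ = 0.833, c = a/β₁ = 3.8673/0.833 = 4.64 in.

c ≈ 4.64 in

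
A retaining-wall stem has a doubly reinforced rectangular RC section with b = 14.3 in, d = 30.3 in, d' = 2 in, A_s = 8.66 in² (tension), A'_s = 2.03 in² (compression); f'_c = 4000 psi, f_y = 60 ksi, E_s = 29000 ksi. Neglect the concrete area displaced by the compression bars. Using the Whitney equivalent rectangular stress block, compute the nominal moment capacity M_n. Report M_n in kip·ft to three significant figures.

M_n ≈ 1160 kip·ft

Assume both steels yield.
a = (A_s − A'_s) f_y/(0.85 f'_c b) = (8.66 − 2.03) × 60/(0.85 × 4 × 14.3) = 8.182 in.
c = a/β₁ = 8.182/0.85 = 9.626 in; ε'_s = 0.003(c − d')/c = 0.0024 ≥ ε_y = 0.0021, so the compression steel yields.
M_n = (A_s − A'_s) f_y (d − a/2) + A'_s f_y (d − d') = 397.8 × (30.3 − 4.091) + 121.8 × (30.3 − 2) = 10425.9 + 3446.9 = 13872.8 kip·in = 13872.8/12 = 1156.07 kip·ft.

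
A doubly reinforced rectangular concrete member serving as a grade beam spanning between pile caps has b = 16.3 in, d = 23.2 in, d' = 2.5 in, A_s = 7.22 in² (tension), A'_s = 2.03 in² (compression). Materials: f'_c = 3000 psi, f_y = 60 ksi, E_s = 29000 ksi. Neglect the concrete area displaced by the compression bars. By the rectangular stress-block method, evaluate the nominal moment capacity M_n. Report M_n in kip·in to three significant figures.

Assume both steels yield.
a = (A_s − A'_s) f_y/(0.85 f'_c b) = (7.22 − 2.03) × 60/(0.85 × 3 × 16.3) = 7.492 in.
c = a/β₁ = 7.492/0.85 = 8.814 in; ε'_s = 0.003(c − d')/c = 0.0021 ≥ ε_y = 0.0021, so the compression steel yields.
M_n = (A_s − A'_s) f_y (d − a/2) + A'_s f_y (d − d') = 311.4 × (23.2 − 3.746) + 121.8 × (23.2 − 2.5) = 6058.0 + 2521.3 = 8579.3 kip·in.

M_n ≈ 8580 kip·in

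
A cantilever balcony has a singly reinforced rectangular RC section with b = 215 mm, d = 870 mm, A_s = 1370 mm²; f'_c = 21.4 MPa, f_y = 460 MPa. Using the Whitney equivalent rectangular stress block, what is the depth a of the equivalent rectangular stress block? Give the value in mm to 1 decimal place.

a ≈ 161.1 mm

T = A_s f_y = 1370 × 460 = 630200 N = 630.2 kN.
Setting C = 0.85 f'_c a b equal to T: a = 630200/(0.85 × 21.4 × 215) = 161.1 mm.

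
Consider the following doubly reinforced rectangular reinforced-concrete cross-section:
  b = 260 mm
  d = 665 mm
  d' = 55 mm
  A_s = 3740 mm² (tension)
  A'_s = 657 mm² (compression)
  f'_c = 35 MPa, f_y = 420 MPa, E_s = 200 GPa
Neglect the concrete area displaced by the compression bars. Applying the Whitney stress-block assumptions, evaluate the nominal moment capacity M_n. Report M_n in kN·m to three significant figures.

Assume both tension and compression steel yield.
Net tension couple steel: A_s − A'_s = 3083 mm².
a = (A_s − A'_s) f_y / (0.85 f'_c b) = 1294860/(0.85 × 35 × 260) = 167.40 mm.
c = a/β₁ = 167.40/0.8 = 209.25 mm; ε'_s = 0.003(c − d')/c = 0.0022 ≥ f_y/E_s = 0.0021, so compression steel does yield.
M_n = (A_s − A'_s) f_y (d − a/2) + A'_s f_y (d − d') = [1294860 × (665 − 83.7) + 275940 × (665 − 55)] × 10⁻⁶ = 752.70 + 168.32 = 921.02 kN·m.

M_n ≈ 921 kN·m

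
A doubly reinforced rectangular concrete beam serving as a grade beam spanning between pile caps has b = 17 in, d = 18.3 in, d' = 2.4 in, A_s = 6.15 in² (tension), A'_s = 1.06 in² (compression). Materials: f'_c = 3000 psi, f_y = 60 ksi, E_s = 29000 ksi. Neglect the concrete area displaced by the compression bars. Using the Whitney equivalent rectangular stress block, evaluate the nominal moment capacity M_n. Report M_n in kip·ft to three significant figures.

M_n ≈ 460 kip·ft

Assume both steels yield.
a = (A_s − A'_s) f_y/(0.85 f'_c b) = (6.15 − 1.06) × 60/(0.85 × 3 × 17) = 7.045 in.
c = a/β₁ = 7.045/0.85 = 8.288 in; ε'_s = 0.003(c − d')/c = 0.0021 ≥ ε_y = 0.0021, so the compression steel yields.
M_n = (A_s − A'_s) f_y (d − a/2) + A'_s f_y (d − d') = 305.4 × (18.3 − 3.5225) + 63.6 × (18.3 − 2.4) = 4513.0 + 1011.2 = 5524.2 kip·in = 5524.2/12 = 460.35 kip·ft.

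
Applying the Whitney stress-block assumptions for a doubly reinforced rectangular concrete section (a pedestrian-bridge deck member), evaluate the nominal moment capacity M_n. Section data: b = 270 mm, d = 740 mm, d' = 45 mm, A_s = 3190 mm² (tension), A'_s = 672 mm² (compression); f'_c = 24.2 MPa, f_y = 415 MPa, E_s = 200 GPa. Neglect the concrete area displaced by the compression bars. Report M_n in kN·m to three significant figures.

M_n ≈ 869 kN·m

Assume both tension and compression steel yield.
Net tension couple steel: A_s − A'_s = 2518 mm².
a = (A_s − A'_s) f_y / (0.85 f'_c b) = 1044970/(0.85 × 24.2 × 270) = 188.15 mm.
c = a/β₁ = 188.15/0.85 = 221.35 mm; ε'_s = 0.003(c − d')/c = 0.0024 ≥ f_y/E_s = 0.0021, so compression steel does yield.
M_n = (A_s − A'_s) f_y (d − a/2) + A'_s f_y (d − d') = [1044970 × (740 − 94.075) + 278880 × (740 − 45)] × 10⁻⁶ = 674.97 + 193.82 = 868.79 kN·m.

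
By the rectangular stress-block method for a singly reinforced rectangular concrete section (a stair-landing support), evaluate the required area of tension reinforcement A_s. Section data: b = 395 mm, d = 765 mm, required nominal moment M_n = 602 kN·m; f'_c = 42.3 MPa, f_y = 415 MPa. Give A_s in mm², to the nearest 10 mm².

With M_n = 0.85 f'_c a b (d − a/2), solve the quadratic for a:
a = d − √(d² − 2M_n/(0.85 f'_c b)) = 765 − √(765² − 2 × 602×10⁶/(0.85 × 42.3 × 395)) = 57.58 mm.
A_s = 0.85 f'_c a b / f_y = 0.85 × 42.3 × 57.58 × 395 / 415 = 1970.5 mm².

A_s ≈ 1970 mm²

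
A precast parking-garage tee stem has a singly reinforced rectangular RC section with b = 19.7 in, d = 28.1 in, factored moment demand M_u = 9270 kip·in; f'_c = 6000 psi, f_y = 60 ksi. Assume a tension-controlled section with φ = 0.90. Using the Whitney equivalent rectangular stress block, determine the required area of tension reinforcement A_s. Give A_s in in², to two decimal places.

M_n = M_u/φ = 9270/0.90 = 10300 kip·in.
From M_n = 0.85 f'_c a b (d − a/2):
a = d − √(d² − 2M_n/(0.85 f'_c b)) = 28.1 − √(28.1² − 2 × 10300/(0.85 × 6 × 19.7)) = 3.922 in.
A_s = 0.85 f'_c a b / f_y = 0.85 × 6 × 3.922 × 19.7 / 60 = 6.567 in².

A_s ≈ 6.57 in²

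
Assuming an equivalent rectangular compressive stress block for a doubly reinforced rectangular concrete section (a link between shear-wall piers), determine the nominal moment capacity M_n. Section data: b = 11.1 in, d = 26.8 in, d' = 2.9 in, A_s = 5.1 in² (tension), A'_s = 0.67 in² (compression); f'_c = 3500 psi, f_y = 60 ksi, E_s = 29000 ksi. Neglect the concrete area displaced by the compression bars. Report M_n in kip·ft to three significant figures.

Assume both steels yield.
a = (A_s − A'_s) f_y/(0.85 f'_c b) = (5.1 − 0.67) × 60/(0.85 × 3.5 × 11.1) = 8.049 in.
c = a/β₁ = 8.049/0.85 = 9.469 in; ε'_s = 0.003(c − d')/c = 0.0021 ≥ ε_y = 0.0021, so the compression steel yields.
M_n = (A_s − A'_s) f_y (d − a/2) + A'_s f_y (d − d') = 265.8 × (26.8 − 4.0245) + 40.2 × (26.8 − 2.9) = 6053.7 + 960.8 = 7014.5 kip·in = 7014.5/12 = 584.54 kip·ft.

M_n ≈ 585 kip·ft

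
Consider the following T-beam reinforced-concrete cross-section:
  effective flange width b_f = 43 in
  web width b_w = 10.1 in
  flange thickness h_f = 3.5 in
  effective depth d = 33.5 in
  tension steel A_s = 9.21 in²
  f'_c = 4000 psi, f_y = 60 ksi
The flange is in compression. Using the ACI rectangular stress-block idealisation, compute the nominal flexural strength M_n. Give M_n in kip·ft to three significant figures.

Tension: T = A_s f_y = 9.21 × 60 = 552.6 kips.
Try a within the flange: a = T/(0.85 f'_c b_f) = 552.6/(0.85 × 4 × 43) = 3.780 in.
a = 3.780 > h_f = 3.5 in: the block extends into the web. Split into flange-overhang and web parts.
C_f = 0.85 f'_c (b_f − b_w) h_f = 0.85 × 4 × (43 − 10.1) × 3.5 = 391.5 kips.
Remaining web compression depth: a_w = (T − C_f)/(0.85 f'_c b_w) = (552.6 − 391.5)/(0.85 × 4 × 10.1) = 4.691 in.
M_n = C_f(d − h_f/2) + (T − C_f)(d − a_w/2) = 391.5 × (33.5 − 1.75) + 161.1 × (33.5 − 2.3455) = 12430.1 + 5019.0 = 17449.1 kip·in.
M_n = 17449.1/12 = 1454.09 kip·ft.

M_n ≈ 1450 kip·ft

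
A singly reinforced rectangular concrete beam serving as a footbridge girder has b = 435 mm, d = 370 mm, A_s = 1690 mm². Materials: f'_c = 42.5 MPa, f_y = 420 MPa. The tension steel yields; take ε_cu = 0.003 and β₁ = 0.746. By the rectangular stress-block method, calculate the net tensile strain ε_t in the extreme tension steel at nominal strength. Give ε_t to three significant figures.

a = A_s f_y/(0.85 f'_c b) = 45.17 mm.
β₁ = 0.746, so c = a/β₁ = 45.17/0.746 = 60.55 mm.
From the linear strain diagram with ε_cu = 0.003: ε_t = 0.003 (d − c)/c = 0.003 × (370 − 60.55)/60.55 = 0.0153.
Since ε_t ≥ 0.005, the section is tension-controlled.

ε_t ≈ 0.0153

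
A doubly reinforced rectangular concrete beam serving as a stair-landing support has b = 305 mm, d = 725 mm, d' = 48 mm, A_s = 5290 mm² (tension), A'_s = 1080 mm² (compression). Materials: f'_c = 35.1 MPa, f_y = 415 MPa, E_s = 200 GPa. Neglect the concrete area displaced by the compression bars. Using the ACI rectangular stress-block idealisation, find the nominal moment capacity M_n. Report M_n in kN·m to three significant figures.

M_n ≈ 1400 kN·m

Assume both tension and compression steel yield.
Net tension couple steel: A_s − A'_s = 4210 mm².
a = (A_s − A'_s) f_y / (0.85 f'_c b) = 1747150/(0.85 × 35.1 × 305) = 192.00 mm.
c = a/β₁ = 192.00/0.799 = 240.30 mm; ε'_s = 0.003(c − d')/c = 0.0024 ≥ f_y/E_s = 0.0021, so compression steel does yield.
M_n = (A_s − A'_s) f_y (d − a/2) + A'_s f_y (d − d') = [1747150 × (725 − 96) + 448200 × (725 − 48)] × 10⁻⁶ = 1098.96 + 303.43 = 1402.39 kN·m.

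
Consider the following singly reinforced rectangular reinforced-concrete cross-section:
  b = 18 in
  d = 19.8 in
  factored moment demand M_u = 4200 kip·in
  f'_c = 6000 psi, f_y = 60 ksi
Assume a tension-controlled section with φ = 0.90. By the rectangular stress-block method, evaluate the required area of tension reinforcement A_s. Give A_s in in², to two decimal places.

A_s ≈ 4.22 in²

M_n = M_u/φ = 4200/0.90 = 4666.67 kip·in.
From M_n = 0.85 f'_c a b (d − a/2):
a = d − √(d² − 2M_n/(0.85 f'_c b)) = 19.8 − √(19.8² − 2 × 4666.67/(0.85 × 6 × 18)) = 2.760 in.
A_s = 0.85 f'_c a b / f_y = 0.85 × 6 × 2.760 × 18 / 60 = 4.223 in².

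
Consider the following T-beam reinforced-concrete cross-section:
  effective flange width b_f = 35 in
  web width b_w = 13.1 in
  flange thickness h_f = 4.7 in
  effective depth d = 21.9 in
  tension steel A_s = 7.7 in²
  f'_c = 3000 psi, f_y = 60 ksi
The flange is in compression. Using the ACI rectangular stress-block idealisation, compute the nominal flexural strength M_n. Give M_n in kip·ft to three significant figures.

M_n ≈ 742 kip·ft

Tension: T = A_s f_y = 7.7 × 60 = 462 kips.
Try a within the flange: a = T/(0.85 f'_c b_f) = 462/(0.85 × 3 × 35) = 5.176 in.
a = 5.176 > h_f = 4.7 in: the block extends into the web. Split into flange-overhang and web parts.
C_f = 0.85 f'_c (b_f − b_w) h_f = 0.85 × 3 × (35 − 13.1) × 4.7 = 262.5 kips.
Remaining web compression depth: a_w = (T − C_f)/(0.85 f'_c b_w) = (462 − 262.5)/(0.85 × 3 × 13.1) = 5.972 in.
M_n = C_f(d − h_f/2) + (T − C_f)(d − a_w/2) = 262.5 × (21.9 − 2.35) + 199.5 × (21.9 − 2.986) = 5131.9 + 3773.3 = 8905.2 kip·in.
M_n = 8905.2/12 = 742.10 kip·ft.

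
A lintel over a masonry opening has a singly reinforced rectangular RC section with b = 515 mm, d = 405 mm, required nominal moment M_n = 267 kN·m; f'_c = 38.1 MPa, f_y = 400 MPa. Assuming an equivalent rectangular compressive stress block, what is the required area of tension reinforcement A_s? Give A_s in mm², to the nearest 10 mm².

A_s ≈ 1740 mm²

With M_n = 0.85 f'_c a b (d − a/2), solve the quadratic for a:
a = d − √(d² − 2M_n/(0.85 f'_c b)) = 405 − √(405² − 2 × 267×10⁶/(0.85 × 38.1 × 515)) = 41.67 mm.
A_s = 0.85 f'_c a b / f_y = 0.85 × 38.1 × 41.67 × 515 / 400 = 1737.5 mm².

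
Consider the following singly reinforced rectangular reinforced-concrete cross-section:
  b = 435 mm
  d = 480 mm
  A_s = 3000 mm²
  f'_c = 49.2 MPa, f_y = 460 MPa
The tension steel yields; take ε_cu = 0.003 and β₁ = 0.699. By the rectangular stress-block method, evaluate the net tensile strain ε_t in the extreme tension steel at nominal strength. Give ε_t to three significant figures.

a = A_s f_y/(0.85 f'_c b) = 75.86 mm.
β₁ = 0.699, so c = a/β₁ = 75.86/0.699 = 108.53 mm.
From the linear strain diagram with ε_cu = 0.003: ε_t = 0.003 (d − c)/c = 0.003 × (480 − 108.53)/108.53 = 0.0103.
Since ε_t ≥ 0.005, the section is tension-controlled.

ε_t ≈ 0.0103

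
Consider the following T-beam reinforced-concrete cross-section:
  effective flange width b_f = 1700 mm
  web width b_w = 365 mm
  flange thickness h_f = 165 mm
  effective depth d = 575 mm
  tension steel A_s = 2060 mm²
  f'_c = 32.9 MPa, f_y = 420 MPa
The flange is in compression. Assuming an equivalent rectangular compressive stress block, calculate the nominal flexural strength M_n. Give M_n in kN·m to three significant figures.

M_n ≈ 490 kN·m

Tension: T = A_s f_y = 2060 × 420 = 865200 N.
Try a within the flange: a = T/(0.85 f'_c b_f) = 865200/(0.85 × 32.9 × 1700) = 18.20 mm.
Since a = 18.20 ≤ h_f = 165 mm, the stress block lies entirely in the flange; analyse as a rectangular beam of width b_f.
M_n = T(d − a/2) = 865200 × (575 − 9.1) = 489.62 × 10⁶ N·mm.
M_n = 489.62 kN·m.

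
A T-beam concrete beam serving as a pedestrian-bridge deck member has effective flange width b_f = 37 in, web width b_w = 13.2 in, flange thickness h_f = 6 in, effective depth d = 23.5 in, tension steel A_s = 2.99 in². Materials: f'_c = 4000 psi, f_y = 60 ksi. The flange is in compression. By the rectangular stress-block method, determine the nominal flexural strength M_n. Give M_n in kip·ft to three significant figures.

M_n ≈ 341 kip·ft

Tension: T = A_s f_y = 2.99 × 60 = 179.4 kips.
Try a within the flange: a = T/(0.85 f'_c b_f) = 179.4/(0.85 × 4 × 37) = 1.426 in.
Since a = 1.426 ≤ h_f = 6 in, the stress block lies entirely in the flange; analyse as a rectangular beam of width b_f.
M_n = T(d − a/2) = 179.4 × (23.5 − 0.713) = 4088.0 kip·in.
M_n = 4088.0/12 = 340.67 kip·ft.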